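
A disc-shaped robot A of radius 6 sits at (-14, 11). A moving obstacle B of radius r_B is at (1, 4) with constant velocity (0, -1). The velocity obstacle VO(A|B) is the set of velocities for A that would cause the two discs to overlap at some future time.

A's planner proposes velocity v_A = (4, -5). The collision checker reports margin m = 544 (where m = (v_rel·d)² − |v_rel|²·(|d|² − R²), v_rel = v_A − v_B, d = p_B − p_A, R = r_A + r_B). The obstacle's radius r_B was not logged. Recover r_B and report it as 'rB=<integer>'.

m = 544
d = (15, -7);  v_rel = (4, -4),  |v_rel|² = 32
v_rel×d = (4)·(-7) − (-4)·(15) = 32
since m = R²·32 − 32²:  R² = (1024 + 544) / 32 = 49
R = √49 = 7  ⇒  r_B = 7 − 6 = 1

rB=1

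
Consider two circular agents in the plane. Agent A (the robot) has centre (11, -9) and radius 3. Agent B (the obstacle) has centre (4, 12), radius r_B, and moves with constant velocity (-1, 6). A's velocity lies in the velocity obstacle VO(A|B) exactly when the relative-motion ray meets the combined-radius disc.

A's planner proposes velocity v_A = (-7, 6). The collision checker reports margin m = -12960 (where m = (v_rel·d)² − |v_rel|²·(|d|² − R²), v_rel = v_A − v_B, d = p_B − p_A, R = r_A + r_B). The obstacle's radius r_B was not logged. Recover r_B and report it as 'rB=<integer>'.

m = -12960
d = (-7, 21);  v_rel = (-6, 0),  |v_rel|² = 36
v_rel×d = (-6)·(21) − (0)·(-7) = -126
since m = R²·36 − (-126)²:  R² = (15876 + -12960) / 36 = 81
R = √81 = 9  ⇒  r_B = 9 − 3 = 6

rB=6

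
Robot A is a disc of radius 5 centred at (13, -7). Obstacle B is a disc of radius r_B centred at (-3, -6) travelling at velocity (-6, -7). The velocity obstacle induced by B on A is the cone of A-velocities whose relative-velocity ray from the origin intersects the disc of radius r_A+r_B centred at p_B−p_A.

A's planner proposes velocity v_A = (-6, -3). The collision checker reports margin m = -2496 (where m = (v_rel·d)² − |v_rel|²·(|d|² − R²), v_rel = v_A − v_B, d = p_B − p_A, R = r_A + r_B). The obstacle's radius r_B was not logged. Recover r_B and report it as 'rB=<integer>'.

m = -2496
d = (-16, 1);  v_rel = (0, 4),  |v_rel|² = 16
v_rel×d = (0)·(1) − (4)·(-16) = 64
since m = R²·16 − 64²:  R² = (4096 + -2496) / 16 = 100
R = √100 = 10  ⇒  r_B = 10 − 5 = 5

rB=5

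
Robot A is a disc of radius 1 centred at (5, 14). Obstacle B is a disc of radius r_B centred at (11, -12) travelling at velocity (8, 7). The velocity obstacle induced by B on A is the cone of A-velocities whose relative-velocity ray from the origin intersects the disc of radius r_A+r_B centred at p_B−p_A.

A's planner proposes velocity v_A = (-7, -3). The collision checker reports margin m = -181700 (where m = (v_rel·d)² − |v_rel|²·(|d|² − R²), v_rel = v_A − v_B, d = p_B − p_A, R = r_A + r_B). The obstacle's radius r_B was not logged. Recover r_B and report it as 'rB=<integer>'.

m = -181700
d = (6, -26);  v_rel = (-15, -10),  |v_rel|² = 325
v_rel×d = (-15)·(-26) − (-10)·(6) = 450
since m = R²·325 − 450²:  R² = (202500 + -181700) / 325 = 64
R = √64 = 8  ⇒  r_B = 8 − 1 = 7

rB=7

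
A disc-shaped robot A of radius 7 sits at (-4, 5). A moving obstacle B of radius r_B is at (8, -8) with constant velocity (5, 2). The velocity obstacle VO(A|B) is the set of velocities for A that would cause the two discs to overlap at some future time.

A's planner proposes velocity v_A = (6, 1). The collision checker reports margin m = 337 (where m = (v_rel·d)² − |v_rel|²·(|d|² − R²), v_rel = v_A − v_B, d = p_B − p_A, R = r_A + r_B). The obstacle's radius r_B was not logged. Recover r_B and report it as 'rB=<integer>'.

m = 337
d = (12, -13);  v_rel = (1, -1),  |v_rel|² = 2
v_rel×d = (1)·(-13) − (-1)·(12) = -1
since m = R²·2 − (-1)²:  R² = (1 + 337) / 2 = 169
R = √169 = 13  ⇒  r_B = 13 − 7 = 6

rB=6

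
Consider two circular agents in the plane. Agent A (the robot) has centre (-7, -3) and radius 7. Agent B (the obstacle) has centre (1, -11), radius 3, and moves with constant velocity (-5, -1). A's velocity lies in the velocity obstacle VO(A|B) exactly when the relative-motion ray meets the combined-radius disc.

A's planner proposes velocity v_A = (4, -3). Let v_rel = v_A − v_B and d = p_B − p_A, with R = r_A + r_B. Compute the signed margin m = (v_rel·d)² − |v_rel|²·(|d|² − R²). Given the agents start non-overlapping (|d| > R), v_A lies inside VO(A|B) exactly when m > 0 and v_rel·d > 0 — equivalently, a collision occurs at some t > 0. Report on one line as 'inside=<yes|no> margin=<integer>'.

d = (8, -8),  |d|² = 128;  R = 7+3 = 10,  c = 128−10² = 28
v_rel = (9, -2),  |v_rel|² = 85;  v_rel·d = (9)·(8) + (-2)·(-8) = 88
85·t² − 176·t + 28 = 0  ⇒  m = 88² − 85·28 = 5364
m = 5364 > 0,  v_rel·d = 88 > 0  ⇒  inside

inside=yes margin=5364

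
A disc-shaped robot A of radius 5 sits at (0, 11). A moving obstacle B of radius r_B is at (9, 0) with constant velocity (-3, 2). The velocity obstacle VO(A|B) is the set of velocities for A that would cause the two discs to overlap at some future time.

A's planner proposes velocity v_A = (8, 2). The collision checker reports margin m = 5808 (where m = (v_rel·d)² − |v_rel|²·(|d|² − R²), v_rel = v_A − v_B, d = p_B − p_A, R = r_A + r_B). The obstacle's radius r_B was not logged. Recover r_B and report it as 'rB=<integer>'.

m = 5808
d = (9, -11);  v_rel = (11, 0),  |v_rel|² = 121
v_rel×d = (11)·(-11) − (0)·(9) = -121
since m = R²·121 − (-121)²:  R² = (14641 + 5808) / 121 = 169
R = √169 = 13  ⇒  r_B = 13 − 5 = 8

rB=8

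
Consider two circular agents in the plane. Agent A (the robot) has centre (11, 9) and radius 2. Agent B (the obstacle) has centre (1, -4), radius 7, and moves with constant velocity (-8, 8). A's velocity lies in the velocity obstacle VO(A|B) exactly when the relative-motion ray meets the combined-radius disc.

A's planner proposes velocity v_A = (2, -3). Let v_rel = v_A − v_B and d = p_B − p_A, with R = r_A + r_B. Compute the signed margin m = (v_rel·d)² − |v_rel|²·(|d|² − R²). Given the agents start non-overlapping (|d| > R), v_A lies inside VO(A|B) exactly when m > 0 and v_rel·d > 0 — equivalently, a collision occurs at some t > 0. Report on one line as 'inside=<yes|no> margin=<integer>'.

d = (-10, -13),  |d|² = 269;  R = 2+7 = 9,  c = 269−9² = 188
v_rel = (10, -11),  |v_rel|² = 221;  v_rel·d = (10)·(-10) + (-11)·(-13) = 43
221·t² − 86·t + 188 = 0  ⇒  m = 43² − 221·188 = -39699
m = -39699 < 0,  v_rel·d = 43 > 0  ⇒  outside

inside=no margin=-39699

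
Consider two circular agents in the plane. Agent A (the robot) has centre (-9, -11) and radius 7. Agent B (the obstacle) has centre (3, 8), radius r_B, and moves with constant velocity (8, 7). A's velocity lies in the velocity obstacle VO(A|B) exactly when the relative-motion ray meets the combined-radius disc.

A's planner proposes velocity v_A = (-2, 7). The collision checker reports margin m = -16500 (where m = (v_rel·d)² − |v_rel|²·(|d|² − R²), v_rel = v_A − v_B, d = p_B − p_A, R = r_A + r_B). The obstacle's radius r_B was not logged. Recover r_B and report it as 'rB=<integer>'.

m = -16500
d = (12, 19);  v_rel = (-10, 0),  |v_rel|² = 100
v_rel×d = (-10)·(19) − (0)·(12) = -190
since m = R²·100 − (-190)²:  R² = (36100 + -16500) / 100 = 196
R = √196 = 14  ⇒  r_B = 14 − 7 = 7

rB=7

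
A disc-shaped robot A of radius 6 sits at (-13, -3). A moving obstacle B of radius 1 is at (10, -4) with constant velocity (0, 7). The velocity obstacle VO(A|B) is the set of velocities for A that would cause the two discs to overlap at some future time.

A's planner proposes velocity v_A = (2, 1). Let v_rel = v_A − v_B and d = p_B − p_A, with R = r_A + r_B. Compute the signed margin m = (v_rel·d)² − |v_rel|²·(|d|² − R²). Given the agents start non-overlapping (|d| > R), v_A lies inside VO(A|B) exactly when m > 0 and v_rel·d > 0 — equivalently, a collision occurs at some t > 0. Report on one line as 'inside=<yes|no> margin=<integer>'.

d = (23, -1),  |d|² = 530;  R = 6+1 = 7,  c = 530−7² = 481
v_rel = (2, -6),  |v_rel|² = 40;  v_rel·d = (2)·(23) + (-6)·(-1) = 52
40·t² − 104·t + 481 = 0  ⇒  m = 52² − 40·481 = -16536
m = -16536 < 0,  v_rel·d = 52 > 0  ⇒  outside

inside=no margin=-16536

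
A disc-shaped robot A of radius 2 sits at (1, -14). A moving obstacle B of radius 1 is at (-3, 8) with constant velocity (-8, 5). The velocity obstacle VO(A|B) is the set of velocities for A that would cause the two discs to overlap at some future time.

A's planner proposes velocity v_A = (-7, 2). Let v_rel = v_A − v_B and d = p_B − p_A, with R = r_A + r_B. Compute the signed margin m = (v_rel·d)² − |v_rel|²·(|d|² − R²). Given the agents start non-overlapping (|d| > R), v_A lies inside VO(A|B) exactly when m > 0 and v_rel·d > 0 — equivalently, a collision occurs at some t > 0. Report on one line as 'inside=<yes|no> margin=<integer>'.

d = (-4, 22),  |d|² = 500;  R = 2+1 = 3,  c = 500−3² = 491
v_rel = (1, -3),  |v_rel|² = 10;  v_rel·d = (1)·(-4) + (-3)·(22) = -70
10·t² + 140·t + 491 = 0  ⇒  m = (-70)² − 10·491 = -10
m = -10 < 0,  v_rel·d = -70 < 0  ⇒  outside

inside=no margin=-10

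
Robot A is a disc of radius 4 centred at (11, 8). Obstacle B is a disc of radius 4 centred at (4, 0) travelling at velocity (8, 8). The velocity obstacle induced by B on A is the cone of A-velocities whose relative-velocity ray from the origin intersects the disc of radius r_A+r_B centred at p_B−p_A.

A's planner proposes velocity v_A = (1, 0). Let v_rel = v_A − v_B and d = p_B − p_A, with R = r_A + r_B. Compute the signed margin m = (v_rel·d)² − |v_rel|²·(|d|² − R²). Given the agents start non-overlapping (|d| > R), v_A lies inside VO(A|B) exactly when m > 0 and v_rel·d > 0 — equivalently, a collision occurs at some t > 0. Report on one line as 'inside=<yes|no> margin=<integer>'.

d = (-7, -8),  |d|² = 113;  R = 4+4 = 8,  c = 113−8² = 49
v_rel = (-7, -8),  |v_rel|² = 113;  v_rel·d = (-7)·(-7) + (-8)·(-8) = 113
113·t² − 226·t + 49 = 0  ⇒  m = 113² − 113·49 = 7232
m = 7232 > 0,  v_rel·d = 113 > 0  ⇒  inside

inside=yes margin=7232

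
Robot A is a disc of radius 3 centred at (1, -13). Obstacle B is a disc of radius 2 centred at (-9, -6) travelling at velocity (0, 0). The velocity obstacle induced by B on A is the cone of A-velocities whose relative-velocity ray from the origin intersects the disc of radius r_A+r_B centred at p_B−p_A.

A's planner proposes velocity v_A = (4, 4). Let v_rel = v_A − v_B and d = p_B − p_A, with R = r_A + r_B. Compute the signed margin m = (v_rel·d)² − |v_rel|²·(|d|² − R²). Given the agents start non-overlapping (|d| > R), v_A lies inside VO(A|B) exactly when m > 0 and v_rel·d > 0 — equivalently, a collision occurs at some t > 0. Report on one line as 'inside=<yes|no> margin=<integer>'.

d = (-10, 7),  |d|² = 149;  R = 3+2 = 5,  c = 149−5² = 124
v_rel = (4, 4),  |v_rel|² = 32;  v_rel·d = (4)·(-10) + (4)·(7) = -12
32·t² + 24·t + 124 = 0  ⇒  m = (-12)² − 32·124 = -3824
m = -3824 < 0,  v_rel·d = -12 < 0  ⇒  outside

inside=no margin=-3824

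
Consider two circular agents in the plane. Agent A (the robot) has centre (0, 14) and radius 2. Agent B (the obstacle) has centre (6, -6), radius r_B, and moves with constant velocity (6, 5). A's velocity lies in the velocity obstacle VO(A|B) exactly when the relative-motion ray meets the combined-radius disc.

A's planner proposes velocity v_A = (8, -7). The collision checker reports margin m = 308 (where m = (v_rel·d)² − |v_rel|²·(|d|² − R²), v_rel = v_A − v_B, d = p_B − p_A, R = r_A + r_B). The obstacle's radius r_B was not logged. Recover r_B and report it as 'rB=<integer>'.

m = 308
d = (6, -20);  v_rel = (2, -12),  |v_rel|² = 148
v_rel×d = (2)·(-20) − (-12)·(6) = 32
since m = R²·148 − 32²:  R² = (1024 + 308) / 148 = 9
R = √9 = 3  ⇒  r_B = 3 − 2 = 1

rB=1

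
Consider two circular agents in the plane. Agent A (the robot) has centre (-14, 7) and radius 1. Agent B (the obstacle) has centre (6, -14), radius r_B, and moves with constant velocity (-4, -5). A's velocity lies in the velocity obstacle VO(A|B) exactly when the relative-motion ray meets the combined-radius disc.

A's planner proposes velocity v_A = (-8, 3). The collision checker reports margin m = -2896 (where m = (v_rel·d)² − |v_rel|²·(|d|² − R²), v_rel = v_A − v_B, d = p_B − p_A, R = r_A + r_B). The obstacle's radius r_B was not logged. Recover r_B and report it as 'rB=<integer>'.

m = -2896
d = (20, -21);  v_rel = (-4, 8),  |v_rel|² = 80
v_rel×d = (-4)·(-21) − (8)·(20) = -76
since m = R²·80 − (-76)²:  R² = (5776 + -2896) / 80 = 36
R = √36 = 6  ⇒  r_B = 6 − 1 = 5

rB=5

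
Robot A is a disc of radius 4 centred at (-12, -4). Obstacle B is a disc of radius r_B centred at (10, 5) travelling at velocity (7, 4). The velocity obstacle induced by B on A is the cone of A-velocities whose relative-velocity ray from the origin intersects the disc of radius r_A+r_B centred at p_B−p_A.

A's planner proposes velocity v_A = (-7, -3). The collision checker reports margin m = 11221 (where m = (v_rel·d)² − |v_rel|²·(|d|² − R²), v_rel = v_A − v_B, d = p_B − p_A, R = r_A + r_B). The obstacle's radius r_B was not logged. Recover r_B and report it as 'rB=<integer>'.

m = 11221
d = (22, 9);  v_rel = (-14, -7),  |v_rel|² = 245
v_rel×d = (-14)·(9) − (-7)·(22) = 28
since m = R²·245 − 28²:  R² = (784 + 11221) / 245 = 49
R = √49 = 7  ⇒  r_B = 7 − 4 = 3

rB=3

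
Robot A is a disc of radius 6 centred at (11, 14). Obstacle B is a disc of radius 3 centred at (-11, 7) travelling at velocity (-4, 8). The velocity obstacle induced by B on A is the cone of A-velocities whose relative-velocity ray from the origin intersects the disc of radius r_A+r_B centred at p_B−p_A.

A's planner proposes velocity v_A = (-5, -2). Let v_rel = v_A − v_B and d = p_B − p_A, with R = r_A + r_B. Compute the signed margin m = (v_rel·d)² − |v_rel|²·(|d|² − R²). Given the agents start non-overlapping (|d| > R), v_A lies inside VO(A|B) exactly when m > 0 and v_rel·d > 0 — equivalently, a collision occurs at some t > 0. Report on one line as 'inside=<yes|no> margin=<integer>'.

d = (-22, -7),  |d|² = 533;  R = 6+3 = 9,  c = 533−9² = 452
v_rel = (-1, -10),  |v_rel|² = 101;  v_rel·d = (-1)·(-22) + (-10)·(-7) = 92
101·t² − 184·t + 452 = 0  ⇒  m = 92² − 101·452 = -37188
m = -37188 < 0,  v_rel·d = 92 > 0  ⇒  outside

inside=no margin=-37188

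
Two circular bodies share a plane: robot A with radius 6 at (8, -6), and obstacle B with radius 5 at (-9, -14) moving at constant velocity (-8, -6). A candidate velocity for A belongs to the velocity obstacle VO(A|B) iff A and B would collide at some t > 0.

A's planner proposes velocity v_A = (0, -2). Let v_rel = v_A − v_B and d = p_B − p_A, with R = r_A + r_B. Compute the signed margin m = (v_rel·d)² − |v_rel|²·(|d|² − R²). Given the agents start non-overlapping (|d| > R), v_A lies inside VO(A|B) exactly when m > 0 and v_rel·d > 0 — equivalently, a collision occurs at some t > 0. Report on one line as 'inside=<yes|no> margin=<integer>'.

d = (-17, -8),  |d|² = 353;  R = 6+5 = 11,  c = 353−11² = 232
v_rel = (8, 4),  |v_rel|² = 80;  v_rel·d = (8)·(-17) + (4)·(-8) = -168
80·t² + 336·t + 232 = 0  ⇒  m = (-168)² − 80·232 = 9664
m = 9664 > 0,  v_rel·d = -168 < 0  ⇒  outside

inside=no margin=9664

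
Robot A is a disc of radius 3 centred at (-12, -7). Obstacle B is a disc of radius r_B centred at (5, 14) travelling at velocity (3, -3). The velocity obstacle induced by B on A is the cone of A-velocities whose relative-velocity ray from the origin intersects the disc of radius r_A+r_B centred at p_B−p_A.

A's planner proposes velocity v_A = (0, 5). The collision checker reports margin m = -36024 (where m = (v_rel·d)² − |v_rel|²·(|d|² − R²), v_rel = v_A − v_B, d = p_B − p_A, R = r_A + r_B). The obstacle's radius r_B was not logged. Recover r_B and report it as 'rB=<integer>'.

m = -36024
d = (17, 21);  v_rel = (-3, 8),  |v_rel|² = 73
v_rel×d = (-3)·(21) − (8)·(17) = -199
since m = R²·73 − (-199)²:  R² = (39601 + -36024) / 73 = 49
R = √49 = 7  ⇒  r_B = 7 − 3 = 4

rB=4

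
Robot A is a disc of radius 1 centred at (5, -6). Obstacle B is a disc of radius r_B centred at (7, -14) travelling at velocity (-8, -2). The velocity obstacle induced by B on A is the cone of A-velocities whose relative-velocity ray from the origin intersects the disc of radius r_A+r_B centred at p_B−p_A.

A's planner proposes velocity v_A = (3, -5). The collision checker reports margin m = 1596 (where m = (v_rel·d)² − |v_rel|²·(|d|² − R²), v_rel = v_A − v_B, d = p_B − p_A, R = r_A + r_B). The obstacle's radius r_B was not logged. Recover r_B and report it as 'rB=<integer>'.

m = 1596
d = (2, -8);  v_rel = (11, -3),  |v_rel|² = 130
v_rel×d = (11)·(-8) − (-3)·(2) = -82
since m = R²·130 − (-82)²:  R² = (6724 + 1596) / 130 = 64
R = √64 = 8  ⇒  r_B = 8 − 1 = 7

rB=7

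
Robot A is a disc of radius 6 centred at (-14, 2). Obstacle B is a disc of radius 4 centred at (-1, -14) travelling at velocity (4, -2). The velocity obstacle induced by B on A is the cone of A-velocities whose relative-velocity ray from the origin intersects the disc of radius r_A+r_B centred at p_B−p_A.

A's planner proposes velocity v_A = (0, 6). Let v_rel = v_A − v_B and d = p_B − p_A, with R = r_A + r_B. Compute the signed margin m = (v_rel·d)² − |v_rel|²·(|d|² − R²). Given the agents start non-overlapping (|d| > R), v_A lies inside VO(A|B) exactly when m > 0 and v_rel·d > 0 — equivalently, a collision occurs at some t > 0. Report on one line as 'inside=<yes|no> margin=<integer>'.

d = (13, -16),  |d|² = 425;  R = 6+4 = 10,  c = 425−10² = 325
v_rel = (-4, 8),  |v_rel|² = 80;  v_rel·d = (-4)·(13) + (8)·(-16) = -180
80·t² + 360·t + 325 = 0  ⇒  m = (-180)² − 80·325 = 6400
m = 6400 > 0,  v_rel·d = -180 < 0  ⇒  outside

inside=no margin=6400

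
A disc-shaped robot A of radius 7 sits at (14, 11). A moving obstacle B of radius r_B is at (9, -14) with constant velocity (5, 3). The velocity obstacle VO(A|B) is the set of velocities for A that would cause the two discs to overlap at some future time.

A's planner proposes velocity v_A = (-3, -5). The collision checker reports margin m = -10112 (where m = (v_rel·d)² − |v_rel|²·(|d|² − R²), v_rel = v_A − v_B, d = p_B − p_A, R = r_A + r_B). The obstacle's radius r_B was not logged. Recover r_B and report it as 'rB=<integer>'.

m = -10112
d = (-5, -25);  v_rel = (-8, -8),  |v_rel|² = 128
v_rel×d = (-8)·(-25) − (-8)·(-5) = 160
since m = R²·128 − 160²:  R² = (25600 + -10112) / 128 = 121
R = √121 = 11  ⇒  r_B = 11 − 7 = 4

rB=4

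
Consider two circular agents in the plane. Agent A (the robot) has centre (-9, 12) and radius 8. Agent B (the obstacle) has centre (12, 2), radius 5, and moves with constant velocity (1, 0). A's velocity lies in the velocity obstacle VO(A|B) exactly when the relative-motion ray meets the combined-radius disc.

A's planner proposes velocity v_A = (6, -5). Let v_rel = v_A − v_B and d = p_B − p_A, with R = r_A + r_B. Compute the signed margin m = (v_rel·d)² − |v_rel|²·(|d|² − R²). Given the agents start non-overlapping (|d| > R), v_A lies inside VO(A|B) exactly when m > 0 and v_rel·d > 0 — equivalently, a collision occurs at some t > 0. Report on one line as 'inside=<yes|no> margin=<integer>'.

d = (21, -10),  |d|² = 541;  R = 8+5 = 13,  c = 541−13² = 372
v_rel = (5, -5),  |v_rel|² = 50;  v_rel·d = (5)·(21) + (-5)·(-10) = 155
50·t² − 310·t + 372 = 0  ⇒  m = 155² − 50·372 = 5425
m = 5425 > 0,  v_rel·d = 155 > 0  ⇒  inside

inside=yes margin=5425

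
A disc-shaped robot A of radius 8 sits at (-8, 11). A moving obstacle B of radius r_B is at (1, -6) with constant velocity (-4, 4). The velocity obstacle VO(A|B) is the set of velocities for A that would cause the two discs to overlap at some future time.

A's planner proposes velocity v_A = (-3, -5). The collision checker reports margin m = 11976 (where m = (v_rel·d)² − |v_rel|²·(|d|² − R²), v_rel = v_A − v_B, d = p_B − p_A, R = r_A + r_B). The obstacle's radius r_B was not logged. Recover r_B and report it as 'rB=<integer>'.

m = 11976
d = (9, -17);  v_rel = (1, -9),  |v_rel|² = 82
v_rel×d = (1)·(-17) − (-9)·(9) = 64
since m = R²·82 − 64²:  R² = (4096 + 11976) / 82 = 196
R = √196 = 14  ⇒  r_B = 14 − 8 = 6

rB=6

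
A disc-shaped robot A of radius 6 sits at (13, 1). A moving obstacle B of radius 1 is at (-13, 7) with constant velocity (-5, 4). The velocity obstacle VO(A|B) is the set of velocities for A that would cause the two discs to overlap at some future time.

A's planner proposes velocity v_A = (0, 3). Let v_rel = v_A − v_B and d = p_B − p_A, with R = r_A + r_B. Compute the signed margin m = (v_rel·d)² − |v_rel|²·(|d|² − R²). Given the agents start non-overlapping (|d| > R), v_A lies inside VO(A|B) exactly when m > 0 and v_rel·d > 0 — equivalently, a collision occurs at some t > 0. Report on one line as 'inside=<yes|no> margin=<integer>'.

d = (-26, 6),  |d|² = 712;  R = 6+1 = 7,  c = 712−7² = 663
v_rel = (5, -1),  |v_rel|² = 26;  v_rel·d = (5)·(-26) + (-1)·(6) = -136
26·t² + 272·t + 663 = 0  ⇒  m = (-136)² − 26·663 = 1258
m = 1258 > 0,  v_rel·d = -136 < 0  ⇒  outside

inside=no margin=1258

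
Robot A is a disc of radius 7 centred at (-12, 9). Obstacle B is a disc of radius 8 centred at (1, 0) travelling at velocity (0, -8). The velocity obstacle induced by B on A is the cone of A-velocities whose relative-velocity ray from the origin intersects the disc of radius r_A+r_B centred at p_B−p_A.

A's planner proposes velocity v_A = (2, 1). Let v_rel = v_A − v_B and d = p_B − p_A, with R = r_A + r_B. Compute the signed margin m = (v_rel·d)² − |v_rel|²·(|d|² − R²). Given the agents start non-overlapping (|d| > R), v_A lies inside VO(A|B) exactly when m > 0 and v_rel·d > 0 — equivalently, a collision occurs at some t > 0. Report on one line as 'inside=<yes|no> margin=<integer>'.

d = (13, -9),  |d|² = 250;  R = 7+8 = 15,  c = 250−15² = 25
v_rel = (2, 9),  |v_rel|² = 85;  v_rel·d = (2)·(13) + (9)·(-9) = -55
85·t² + 110·t + 25 = 0  ⇒  m = (-55)² − 85·25 = 900
m = 900 > 0,  v_rel·d = -55 < 0  ⇒  outside

inside=no margin=900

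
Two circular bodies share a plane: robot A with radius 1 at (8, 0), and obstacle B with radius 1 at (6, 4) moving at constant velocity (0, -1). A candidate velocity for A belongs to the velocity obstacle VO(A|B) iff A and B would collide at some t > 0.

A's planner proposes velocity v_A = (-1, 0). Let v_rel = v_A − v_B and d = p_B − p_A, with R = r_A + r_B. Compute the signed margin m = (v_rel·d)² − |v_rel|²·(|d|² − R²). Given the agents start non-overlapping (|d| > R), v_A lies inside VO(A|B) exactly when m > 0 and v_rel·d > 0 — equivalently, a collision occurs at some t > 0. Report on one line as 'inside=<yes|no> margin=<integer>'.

d = (-2, 4),  |d|² = 20;  R = 1+1 = 2,  c = 20−2² = 16
v_rel = (-1, 1),  |v_rel|² = 2;  v_rel·d = (-1)·(-2) + (1)·(4) = 6
2·t² − 12·t + 16 = 0  ⇒  m = 6² − 2·16 = 4
m = 4 > 0,  v_rel·d = 6 > 0  ⇒  inside

inside=yes margin=4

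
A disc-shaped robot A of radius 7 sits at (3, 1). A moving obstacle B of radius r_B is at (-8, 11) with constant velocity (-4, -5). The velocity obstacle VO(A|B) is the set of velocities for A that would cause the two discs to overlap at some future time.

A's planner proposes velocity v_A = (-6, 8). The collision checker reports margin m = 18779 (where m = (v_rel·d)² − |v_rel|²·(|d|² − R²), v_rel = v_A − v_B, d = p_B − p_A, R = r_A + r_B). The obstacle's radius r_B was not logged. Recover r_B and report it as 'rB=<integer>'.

m = 18779
d = (-11, 10);  v_rel = (-2, 13),  |v_rel|² = 173
v_rel×d = (-2)·(10) − (13)·(-11) = 123
since m = R²·173 − 123²:  R² = (15129 + 18779) / 173 = 196
R = √196 = 14  ⇒  r_B = 14 − 7 = 7

rB=7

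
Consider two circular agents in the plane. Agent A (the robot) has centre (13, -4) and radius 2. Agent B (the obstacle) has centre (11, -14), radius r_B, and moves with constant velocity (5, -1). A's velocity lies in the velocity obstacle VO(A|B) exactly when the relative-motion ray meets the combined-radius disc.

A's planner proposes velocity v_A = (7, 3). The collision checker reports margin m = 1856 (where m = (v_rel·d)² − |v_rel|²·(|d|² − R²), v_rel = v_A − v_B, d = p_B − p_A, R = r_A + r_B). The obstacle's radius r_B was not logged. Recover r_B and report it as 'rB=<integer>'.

m = 1856
d = (-2, -10);  v_rel = (2, 4),  |v_rel|² = 20
v_rel×d = (2)·(-10) − (4)·(-2) = -12
since m = R²·20 − (-12)²:  R² = (144 + 1856) / 20 = 100
R = √100 = 10  ⇒  r_B = 10 − 2 = 8

rB=8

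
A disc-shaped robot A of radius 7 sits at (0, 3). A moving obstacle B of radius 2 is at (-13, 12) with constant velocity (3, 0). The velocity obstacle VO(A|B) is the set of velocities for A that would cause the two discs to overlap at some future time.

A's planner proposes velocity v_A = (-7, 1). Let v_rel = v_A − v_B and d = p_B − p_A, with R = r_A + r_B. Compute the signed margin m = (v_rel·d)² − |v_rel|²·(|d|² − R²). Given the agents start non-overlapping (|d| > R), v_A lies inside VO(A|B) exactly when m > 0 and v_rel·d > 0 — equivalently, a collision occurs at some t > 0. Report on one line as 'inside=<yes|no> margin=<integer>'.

d = (-13, 9),  |d|² = 250;  R = 7+2 = 9,  c = 250−9² = 169
v_rel = (-10, 1),  |v_rel|² = 101;  v_rel·d = (-10)·(-13) + (1)·(9) = 139
101·t² − 278·t + 169 = 0  ⇒  m = 139² − 101·169 = 2252
m = 2252 > 0,  v_rel·d = 139 > 0  ⇒  inside

inside=yes margin=2252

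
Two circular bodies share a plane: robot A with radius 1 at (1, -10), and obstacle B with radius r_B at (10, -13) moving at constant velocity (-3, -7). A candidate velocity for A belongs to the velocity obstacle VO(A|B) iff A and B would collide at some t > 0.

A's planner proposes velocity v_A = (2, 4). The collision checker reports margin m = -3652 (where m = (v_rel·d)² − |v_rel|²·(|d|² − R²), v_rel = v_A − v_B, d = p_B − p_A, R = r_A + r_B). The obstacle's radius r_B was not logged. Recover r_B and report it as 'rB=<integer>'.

m = -3652
d = (9, -3);  v_rel = (5, 11),  |v_rel|² = 146
v_rel×d = (5)·(-3) − (11)·(9) = -114
since m = R²·146 − (-114)²:  R² = (12996 + -3652) / 146 = 64
R = √64 = 8  ⇒  r_B = 8 − 1 = 7

rB=7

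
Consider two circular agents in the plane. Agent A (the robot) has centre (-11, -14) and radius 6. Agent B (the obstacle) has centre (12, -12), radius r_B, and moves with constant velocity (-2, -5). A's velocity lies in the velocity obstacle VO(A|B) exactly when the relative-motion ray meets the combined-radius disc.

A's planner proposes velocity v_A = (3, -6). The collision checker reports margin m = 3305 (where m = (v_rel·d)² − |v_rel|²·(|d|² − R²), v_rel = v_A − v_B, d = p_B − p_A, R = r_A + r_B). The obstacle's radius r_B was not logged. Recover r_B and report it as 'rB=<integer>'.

m = 3305
d = (23, 2);  v_rel = (5, -1),  |v_rel|² = 26
v_rel×d = (5)·(2) − (-1)·(23) = 33
since m = R²·26 − 33²:  R² = (1089 + 3305) / 26 = 169
R = √169 = 13  ⇒  r_B = 13 − 6 = 7

rB=7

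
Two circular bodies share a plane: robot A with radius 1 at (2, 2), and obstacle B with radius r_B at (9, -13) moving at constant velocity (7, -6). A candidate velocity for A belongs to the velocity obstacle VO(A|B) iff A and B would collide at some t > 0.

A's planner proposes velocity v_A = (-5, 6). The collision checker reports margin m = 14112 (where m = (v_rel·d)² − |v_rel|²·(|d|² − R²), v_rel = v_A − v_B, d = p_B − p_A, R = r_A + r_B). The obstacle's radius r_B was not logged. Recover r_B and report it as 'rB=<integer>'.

m = 14112
d = (7, -15);  v_rel = (-12, 12),  |v_rel|² = 288
v_rel×d = (-12)·(-15) − (12)·(7) = 96
since m = R²·288 − 96²:  R² = (9216 + 14112) / 288 = 81
R = √81 = 9  ⇒  r_B = 9 − 1 = 8

rB=8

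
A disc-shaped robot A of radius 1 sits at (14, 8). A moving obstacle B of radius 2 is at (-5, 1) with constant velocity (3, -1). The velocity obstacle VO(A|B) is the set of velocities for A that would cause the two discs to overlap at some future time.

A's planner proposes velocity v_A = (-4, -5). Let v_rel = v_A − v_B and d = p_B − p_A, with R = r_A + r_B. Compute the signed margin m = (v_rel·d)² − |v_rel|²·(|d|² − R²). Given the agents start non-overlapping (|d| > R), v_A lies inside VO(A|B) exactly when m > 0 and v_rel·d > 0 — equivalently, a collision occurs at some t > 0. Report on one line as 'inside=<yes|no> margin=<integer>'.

d = (-19, -7),  |d|² = 410;  R = 1+2 = 3,  c = 410−3² = 401
v_rel = (-7, -4),  |v_rel|² = 65;  v_rel·d = (-7)·(-19) + (-4)·(-7) = 161
65·t² − 322·t + 401 = 0  ⇒  m = 161² − 65·401 = -144
m = -144 < 0,  v_rel·d = 161 > 0  ⇒  outside

inside=no margin=-144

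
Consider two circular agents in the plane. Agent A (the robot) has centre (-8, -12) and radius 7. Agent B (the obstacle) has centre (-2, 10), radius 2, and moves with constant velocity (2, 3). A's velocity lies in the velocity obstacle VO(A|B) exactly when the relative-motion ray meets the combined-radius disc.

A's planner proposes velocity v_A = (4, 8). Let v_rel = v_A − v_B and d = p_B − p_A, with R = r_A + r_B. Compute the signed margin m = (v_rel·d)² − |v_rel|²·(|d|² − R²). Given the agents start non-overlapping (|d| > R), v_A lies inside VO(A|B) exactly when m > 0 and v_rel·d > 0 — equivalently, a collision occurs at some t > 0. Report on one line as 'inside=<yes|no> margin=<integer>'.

d = (6, 22),  |d|² = 520;  R = 7+2 = 9,  c = 520−9² = 439
v_rel = (2, 5),  |v_rel|² = 29;  v_rel·d = (2)·(6) + (5)·(22) = 122
29·t² − 244·t + 439 = 0  ⇒  m = 122² − 29·439 = 2153
m = 2153 > 0,  v_rel·d = 122 > 0  ⇒  inside

inside=yes margin=2153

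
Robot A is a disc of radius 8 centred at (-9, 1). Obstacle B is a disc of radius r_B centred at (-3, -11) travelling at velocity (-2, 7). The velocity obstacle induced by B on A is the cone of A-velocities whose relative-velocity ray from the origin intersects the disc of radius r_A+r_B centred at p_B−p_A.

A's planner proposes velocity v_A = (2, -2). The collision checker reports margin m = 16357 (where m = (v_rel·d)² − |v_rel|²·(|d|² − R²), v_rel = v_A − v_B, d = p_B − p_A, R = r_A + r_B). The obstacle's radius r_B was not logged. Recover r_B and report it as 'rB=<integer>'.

m = 16357
d = (6, -12);  v_rel = (4, -9),  |v_rel|² = 97
v_rel×d = (4)·(-12) − (-9)·(6) = 6
since m = R²·97 − 6²:  R² = (36 + 16357) / 97 = 169
R = √169 = 13  ⇒  r_B = 13 − 8 = 5

rB=5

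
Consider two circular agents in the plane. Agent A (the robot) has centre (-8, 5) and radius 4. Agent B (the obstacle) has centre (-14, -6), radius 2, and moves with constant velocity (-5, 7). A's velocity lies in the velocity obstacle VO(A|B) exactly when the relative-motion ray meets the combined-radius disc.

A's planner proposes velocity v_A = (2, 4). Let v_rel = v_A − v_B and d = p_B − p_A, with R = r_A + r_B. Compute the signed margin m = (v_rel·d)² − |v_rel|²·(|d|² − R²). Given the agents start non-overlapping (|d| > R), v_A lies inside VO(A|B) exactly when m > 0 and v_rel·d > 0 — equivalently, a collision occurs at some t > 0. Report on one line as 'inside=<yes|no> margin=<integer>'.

d = (-6, -11),  |d|² = 157;  R = 4+2 = 6,  c = 157−6² = 121
v_rel = (7, -3),  |v_rel|² = 58;  v_rel·d = (7)·(-6) + (-3)·(-11) = -9
58·t² + 18·t + 121 = 0  ⇒  m = (-9)² − 58·121 = -6937
m = -6937 < 0,  v_rel·d = -9 < 0  ⇒  outside

inside=no margin=-6937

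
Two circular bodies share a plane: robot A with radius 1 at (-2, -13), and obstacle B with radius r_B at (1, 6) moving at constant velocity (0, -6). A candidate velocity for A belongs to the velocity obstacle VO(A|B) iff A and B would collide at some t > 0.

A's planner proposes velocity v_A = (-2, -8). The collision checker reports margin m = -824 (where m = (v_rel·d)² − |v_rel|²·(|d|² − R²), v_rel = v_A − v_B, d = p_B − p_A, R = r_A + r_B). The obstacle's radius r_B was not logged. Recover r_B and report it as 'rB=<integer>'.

m = -824
d = (3, 19);  v_rel = (-2, -2),  |v_rel|² = 8
v_rel×d = (-2)·(19) − (-2)·(3) = -32
since m = R²·8 − (-32)²:  R² = (1024 + -824) / 8 = 25
R = √25 = 5  ⇒  r_B = 5 − 1 = 4

rB=4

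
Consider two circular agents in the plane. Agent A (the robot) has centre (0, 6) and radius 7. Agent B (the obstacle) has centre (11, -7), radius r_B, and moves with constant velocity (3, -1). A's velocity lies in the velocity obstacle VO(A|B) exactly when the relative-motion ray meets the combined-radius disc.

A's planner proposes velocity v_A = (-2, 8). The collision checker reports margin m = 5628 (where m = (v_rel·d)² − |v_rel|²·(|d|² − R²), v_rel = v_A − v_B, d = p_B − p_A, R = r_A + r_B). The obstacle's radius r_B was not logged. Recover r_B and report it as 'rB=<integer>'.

m = 5628
d = (11, -13);  v_rel = (-5, 9),  |v_rel|² = 106
v_rel×d = (-5)·(-13) − (9)·(11) = -34
since m = R²·106 − (-34)²:  R² = (1156 + 5628) / 106 = 64
R = √64 = 8  ⇒  r_B = 8 − 7 = 1

rB=1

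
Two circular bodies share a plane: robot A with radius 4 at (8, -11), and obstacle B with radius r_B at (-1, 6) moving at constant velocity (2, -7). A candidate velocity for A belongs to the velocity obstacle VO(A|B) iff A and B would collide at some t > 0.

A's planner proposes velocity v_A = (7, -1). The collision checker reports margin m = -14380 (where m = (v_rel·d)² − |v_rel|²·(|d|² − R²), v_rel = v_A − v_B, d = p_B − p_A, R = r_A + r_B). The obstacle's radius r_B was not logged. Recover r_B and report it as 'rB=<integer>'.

m = -14380
d = (-9, 17);  v_rel = (5, 6),  |v_rel|² = 61
v_rel×d = (5)·(17) − (6)·(-9) = 139
since m = R²·61 − 139²:  R² = (19321 + -14380) / 61 = 81
R = √81 = 9  ⇒  r_B = 9 − 4 = 5

rB=5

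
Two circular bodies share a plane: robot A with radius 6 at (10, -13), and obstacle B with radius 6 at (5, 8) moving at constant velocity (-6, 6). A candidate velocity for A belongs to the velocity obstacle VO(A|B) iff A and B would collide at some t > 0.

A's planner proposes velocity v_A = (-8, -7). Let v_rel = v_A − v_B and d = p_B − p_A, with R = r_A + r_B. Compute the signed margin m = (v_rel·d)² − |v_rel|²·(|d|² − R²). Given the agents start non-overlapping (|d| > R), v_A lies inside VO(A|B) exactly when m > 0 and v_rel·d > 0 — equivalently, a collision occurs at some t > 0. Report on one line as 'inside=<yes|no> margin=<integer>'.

d = (-5, 21),  |d|² = 466;  R = 6+6 = 12,  c = 466−12² = 322
v_rel = (-2, -13),  |v_rel|² = 173;  v_rel·d = (-2)·(-5) + (-13)·(21) = -263
173·t² + 526·t + 322 = 0  ⇒  m = (-263)² − 173·322 = 13463
m = 13463 > 0,  v_rel·d = -263 < 0  ⇒  outside

inside=no margin=13463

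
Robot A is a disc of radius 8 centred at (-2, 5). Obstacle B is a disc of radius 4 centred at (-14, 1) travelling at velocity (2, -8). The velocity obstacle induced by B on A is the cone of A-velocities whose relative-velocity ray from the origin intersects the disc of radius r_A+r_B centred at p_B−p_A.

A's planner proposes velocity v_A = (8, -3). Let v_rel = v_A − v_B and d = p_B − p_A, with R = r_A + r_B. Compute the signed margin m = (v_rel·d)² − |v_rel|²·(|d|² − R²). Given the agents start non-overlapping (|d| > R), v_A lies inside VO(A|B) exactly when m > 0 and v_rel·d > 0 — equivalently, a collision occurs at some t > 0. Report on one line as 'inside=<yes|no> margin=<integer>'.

d = (-12, -4),  |d|² = 160;  R = 8+4 = 12,  c = 160−12² = 16
v_rel = (6, 5),  |v_rel|² = 61;  v_rel·d = (6)·(-12) + (5)·(-4) = -92
61·t² + 184·t + 16 = 0  ⇒  m = (-92)² − 61·16 = 7488
m = 7488 > 0,  v_rel·d = -92 < 0  ⇒  outside

inside=no margin=7488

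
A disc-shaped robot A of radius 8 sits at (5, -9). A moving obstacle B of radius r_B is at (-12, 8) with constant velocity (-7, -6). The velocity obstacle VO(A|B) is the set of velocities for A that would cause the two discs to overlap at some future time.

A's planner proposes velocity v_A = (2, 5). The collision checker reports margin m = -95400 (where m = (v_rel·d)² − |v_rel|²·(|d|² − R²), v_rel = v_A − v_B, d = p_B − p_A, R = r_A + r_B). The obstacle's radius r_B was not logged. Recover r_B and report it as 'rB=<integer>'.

m = -95400
d = (-17, 17);  v_rel = (9, 11),  |v_rel|² = 202
v_rel×d = (9)·(17) − (11)·(-17) = 340
since m = R²·202 − 340²:  R² = (115600 + -95400) / 202 = 100
R = √100 = 10  ⇒  r_B = 10 − 8 = 2

rB=2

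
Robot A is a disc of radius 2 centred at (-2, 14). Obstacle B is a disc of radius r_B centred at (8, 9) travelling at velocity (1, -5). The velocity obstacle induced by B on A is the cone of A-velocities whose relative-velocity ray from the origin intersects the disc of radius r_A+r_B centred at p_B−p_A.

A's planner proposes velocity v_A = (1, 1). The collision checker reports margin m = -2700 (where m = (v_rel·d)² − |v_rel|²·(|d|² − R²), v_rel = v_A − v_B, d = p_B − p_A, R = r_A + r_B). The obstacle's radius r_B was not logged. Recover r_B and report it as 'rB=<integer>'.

m = -2700
d = (10, -5);  v_rel = (0, 6),  |v_rel|² = 36
v_rel×d = (0)·(-5) − (6)·(10) = -60
since m = R²·36 − (-60)²:  R² = (3600 + -2700) / 36 = 25
R = √25 = 5  ⇒  r_B = 5 − 2 = 3

rB=3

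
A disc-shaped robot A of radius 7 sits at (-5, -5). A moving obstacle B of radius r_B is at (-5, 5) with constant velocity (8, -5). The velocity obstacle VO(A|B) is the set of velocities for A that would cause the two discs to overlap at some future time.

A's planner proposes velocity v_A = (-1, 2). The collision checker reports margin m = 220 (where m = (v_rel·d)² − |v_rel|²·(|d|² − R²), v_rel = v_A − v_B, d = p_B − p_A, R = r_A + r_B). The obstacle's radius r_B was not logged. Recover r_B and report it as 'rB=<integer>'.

m = 220
d = (0, 10);  v_rel = (-9, 7),  |v_rel|² = 130
v_rel×d = (-9)·(10) − (7)·(0) = -90
since m = R²·130 − (-90)²:  R² = (8100 + 220) / 130 = 64
R = √64 = 8  ⇒  r_B = 8 − 7 = 1

rB=1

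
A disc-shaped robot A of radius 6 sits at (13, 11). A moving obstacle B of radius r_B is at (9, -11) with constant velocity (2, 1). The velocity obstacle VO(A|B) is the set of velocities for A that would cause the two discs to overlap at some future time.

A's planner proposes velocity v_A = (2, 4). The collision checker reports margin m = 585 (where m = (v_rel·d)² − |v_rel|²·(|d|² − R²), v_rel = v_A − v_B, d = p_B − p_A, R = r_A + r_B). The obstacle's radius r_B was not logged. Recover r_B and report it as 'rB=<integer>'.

m = 585
d = (-4, -22);  v_rel = (0, 3),  |v_rel|² = 9
v_rel×d = (0)·(-22) − (3)·(-4) = 12
since m = R²·9 − 12²:  R² = (144 + 585) / 9 = 81
R = √81 = 9  ⇒  r_B = 9 − 6 = 3

rB=3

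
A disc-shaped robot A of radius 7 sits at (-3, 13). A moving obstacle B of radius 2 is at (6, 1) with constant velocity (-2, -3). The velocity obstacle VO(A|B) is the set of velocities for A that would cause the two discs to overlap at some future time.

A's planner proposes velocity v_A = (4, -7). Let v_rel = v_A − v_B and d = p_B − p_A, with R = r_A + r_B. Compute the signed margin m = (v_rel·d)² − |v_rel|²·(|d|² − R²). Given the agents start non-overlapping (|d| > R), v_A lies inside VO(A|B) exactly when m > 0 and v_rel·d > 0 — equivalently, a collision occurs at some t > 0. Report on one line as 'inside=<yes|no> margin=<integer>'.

d = (9, -12),  |d|² = 225;  R = 7+2 = 9,  c = 225−9² = 144
v_rel = (6, -4),  |v_rel|² = 52;  v_rel·d = (6)·(9) + (-4)·(-12) = 102
52·t² − 204·t + 144 = 0  ⇒  m = 102² − 52·144 = 2916
m = 2916 > 0,  v_rel·d = 102 > 0  ⇒  inside

inside=yes margin=2916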